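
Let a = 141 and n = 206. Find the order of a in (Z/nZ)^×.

51

Since 141 ∈ (Z/206Z)^×, its order divides φ(206) = φ(2)·φ(103) = 1·102 = 102 = 2 · 3 · 17.
Divisors of 102: 1, 2, 3, 6, 17, 34, 51, 102.
Check 141^d mod 206 for each divisor in increasing order:
141^1 ≡ 141
141^2 ≡ 105
141^3 ≡ 179
141^6 ≡ 111
141^17 ≡ 149
141^34 ≡ 159
141^51 ≡ 1
Therefore the multiplicative order of 141 modulo 206 is 51.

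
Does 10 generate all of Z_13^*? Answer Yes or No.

No

φ(13) = 13 − 1 = 12 = 2^2 · 3.
An element g generates (Z/13Z)^× iff g^(12/q) ≢ 1 (mod 13) for each prime q ∈ {2, 3}.
10^6 ≡ 1 (mod 13)  [q = 2: ≡ 1 ✗]
10^4 ≡ 3 (mod 13)  [q = 3: ≢ 1 ✓]
Since 10^6 ≡ 1, the order of 10 divides 6 < 12, so 10 is not a primitive root.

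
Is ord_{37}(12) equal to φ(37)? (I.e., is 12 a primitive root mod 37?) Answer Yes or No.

φ(37) = 37 − 1 = 36 = 2^2 · 3^2.
An element g generates (Z/37Z)^× iff g^(36/q) ≢ 1 (mod 37) for each prime q ∈ {2, 3}.
12^18 ≡ 1 (mod 37)  [q = 2: ≡ 1 ✗]
12^12 ≡ 26 (mod 37)  [q = 3: ≢ 1 ✓]
The check at q = 2 fails, so 12 generates a proper subgroup.

No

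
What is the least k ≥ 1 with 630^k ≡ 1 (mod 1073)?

Since 630 ∈ (Z/1073Z)^×, its order divides φ(1073) = φ(29·37) = (29−1)·(37−1) = 28·36 = 1008 = 2^4 · 3^2 · 7.
Divisors of 1008: 1, 2, 3, 4, 6, 7, 8, 9, 12, 14, 16, 18, 21, 24, 28, 36, 42, 48, 56, 63, 72, 84, 112, 126, 144, 168, 252, 336, 504, 1008.
Compute 630^d (mod 1073) for the divisors d until we hit 1:
630^1 ≡ 630 (mod 1073)
630^2 ≡ 963 (mod 1073)
630^3 ≡ 445 (mod 1073)
630^4 ≡ 297 (mod 1073)
630^6 ≡ 593 (mod 1073)
630^7 ≡ 186 (mod 1073)
630^8 ≡ 223 (mod 1073)
630^9 ≡ 1000 (mod 1073)
630^12 ≡ 778 (mod 1073)
630^14 ≡ 260 (mod 1073)
630^16 ≡ 371 (mod 1073)
630^18 ≡ 1037 (mod 1073)
630^21 ≡ 75 (mod 1073)
630^24 ≡ 112 (mod 1073)
630^28 ≡ 1 (mod 1073) ✓
The smallest such exponent is 28, so the order of 630 is 28.

28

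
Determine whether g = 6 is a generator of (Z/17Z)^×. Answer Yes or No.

Yes

φ(17) = 17 − 1 = 16 = 2^4.
6 is a primitive root mod 17 iff 6^(φ(17)/q) ≢ 1 for every prime q | φ(17), i.e. q ∈ {2}.
6^8 ≡ 16 (mod 17)  [q = 2: ≢ 1 ✓]
Every test exponent gives a nontrivial residue, hence 6 generates the full group.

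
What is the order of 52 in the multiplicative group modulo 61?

Since 52 ∈ (Z/61Z)^×, its order divides φ(61) = 61 − 1 = 60 = 2^2 · 3 · 5.
Divisors of 60: 1, 2, 3, 4, 5, 6, 10, 12, 15, 20, 30, 60.
Compute 52^d (mod 61) for the divisors d until we hit 1:
52^1 ≡ 52
52^2 ≡ 20
52^3 ≡ 3
52^4 ≡ 34
52^5 ≡ 60
52^6 ≡ 9
52^10 ≡ 1
So ord_61(52) = 10.

10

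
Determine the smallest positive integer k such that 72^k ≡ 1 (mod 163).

Since 72 ∈ (Z/163Z)^×, its order divides φ(163) = 163 − 1 = 162 = 2 · 3^4.
Divisors of 162: 1, 2, 3, 6, 9, 18, 27, 54, 81, 162.
Test each divisor d:
72^1 ≡ 72 (mod 163)
72^2 ≡ 131 (mod 163)
72^3 ≡ 141 (mod 163)
72^6 ≡ 158 (mod 163)
72^9 ≡ 110 (mod 163)
72^18 ≡ 38 (mod 163)
72^27 ≡ 105 (mod 163)
72^54 ≡ 104 (mod 163)
72^81 ≡ 162 (mod 163)
72^162 ≡ 1 (mod 163) ✓
The smallest such exponent is 162, so the order of 72 is 162.

162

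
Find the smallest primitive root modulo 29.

φ(29) = 29 − 1 = 28 = 2^2 · 7.
g is a primitive root iff g^(28/q) ≢ 1 (mod 29) for each prime q ∈ {2, 7}.
g = 2: 2^14 ≡ 28; 2^4 ≡ 16 — none is 1, so 2 is a primitive root.
Hence the least primitive root of 29 is 2.

2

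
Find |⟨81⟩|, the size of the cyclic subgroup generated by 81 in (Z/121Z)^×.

Since 81 ∈ (Z/121Z)^×, its order divides φ(121) = φ(11^2) = 11·(11−1) = 110 = 2 · 5 · 11.
Divisors of 110: 1, 2, 5, 10, 11, 22, 55, 110.
Compute 81^d (mod 121) for the divisors d until we hit 1:
81^1 ≡ 81 (mod 121)
81^2 ≡ 27 (mod 121)
81^5 ≡ 1 (mod 121) ✓
The smallest such exponent is 5, so the order of 81 is 5.

5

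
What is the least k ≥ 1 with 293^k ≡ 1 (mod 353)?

16

By Lagrange's theorem, ord_353(293) divides φ(353) = 353 − 1 = 352 = 2^5 · 11.
Divisors of 352: 1, 2, 4, 8, 11, 16, 22, 32, 44, 88, 176, 352.
Evaluate successive powers at the divisors of 352:
293^1 ≡ 293 (mod 353)
293^2 ≡ 70 (mod 353)
293^4 ≡ 311 (mod 353)
293^8 ≡ 352 (mod 353)
293^11 ≡ 317 (mod 353)
293^16 ≡ 1 (mod 353) ✓
The smallest such exponent is 16, so the order of 293 is 16.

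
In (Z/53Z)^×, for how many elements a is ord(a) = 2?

φ(53) = 53 − 1 = 52 = 2^2 · 13.
Since (Z/53Z)^× is cyclic of order 52, the number of elements of order d is φ(d) when d | 52 and 0 otherwise.
2 | 52, and φ(2) = 2 − 1 = 1.

1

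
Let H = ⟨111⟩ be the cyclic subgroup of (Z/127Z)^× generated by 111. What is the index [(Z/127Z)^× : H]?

9

Since 111 ∈ (Z/127Z)^×, its order divides φ(127) = 127 − 1 = 126 = 2 · 3^2 · 7.
Divisors of 126: 1, 2, 3, 6, 7, 9, 14, 18, 21, 42, 63, 126.
Evaluate successive powers at the divisors of 126:
111^1 ≡ 111 (mod 127)
111^2 ≡ 2 (mod 127)
111^3 ≡ 95 (mod 127)
111^6 ≡ 8 (mod 127)
111^7 ≡ 126 (mod 127)
111^9 ≡ 125 (mod 127)
111^14 ≡ 1 (mod 127) ✓
The order of 111 is 14, so the subgroup it generates has 14 elements.
[(Z/127Z)^× : ⟨111⟩] = 126/14 = 9.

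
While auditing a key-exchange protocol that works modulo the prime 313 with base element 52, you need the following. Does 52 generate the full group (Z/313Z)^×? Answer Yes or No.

φ(313) = 313 − 1 = 312 = 2^3 · 3 · 13.
52 is a primitive root mod 313 iff 52^(φ(313)/q) ≢ 1 for every prime q | φ(313), i.e. q ∈ {2, 3, 13}.
52^156 ≡ 1 (mod 313)  [q = 2: ≡ 1 ✗]
52^104 ≡ 1 (mod 313)  [q = 3: ≡ 1 ✗]
52^24 ≡ 277 (mod 313)  [q = 13: ≢ 1 ✓]
Since 52^156 ≡ 1, the order of 52 divides 156 < 312, so 52 is not a primitive root.

No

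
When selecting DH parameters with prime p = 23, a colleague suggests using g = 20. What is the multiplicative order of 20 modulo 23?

22

The order of 20 must divide φ(23) = 23 − 1 = 22 = 2 · 11.
Divisors of 22: 1, 2, 11, 22.
Check 20^d mod 23 for each divisor in increasing order:
20^1 ≡ 20 (mod 23)
20^2 ≡ 9 (mod 23)
20^11 ≡ 22 (mod 23)
20^22 ≡ 1 (mod 23) ✓
Hence ord(20) = 22.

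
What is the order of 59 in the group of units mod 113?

The order of 59 must divide φ(113) = 113 − 1 = 112 = 2^4 · 7.
Divisors of 112: 1, 2, 4, 7, 8, 14, 16, 28, 56, 112.
Test each divisor d:
59^1 ≡ 59 (mod 113)
59^2 ≡ 91 (mod 113)
59^4 ≡ 32 (mod 113)
59^7 ≡ 48 (mod 113)
59^8 ≡ 7 (mod 113)
59^14 ≡ 44 (mod 113)
59^16 ≡ 49 (mod 113)
59^28 ≡ 15 (mod 113)
59^56 ≡ 112 (mod 113)
59^112 ≡ 1 (mod 113) ✓
Hence ord(59) = 112.

112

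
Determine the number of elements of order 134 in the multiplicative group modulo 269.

66

φ(269) = 269 − 1 = 268 = 2^2 · 67.
(Z/269Z)^× is cyclic (|G| = 268); a cyclic group of order m has exactly φ(d) elements of each order d | m, and none otherwise.
134 = 2 · 67 divides 268, and φ(134) = 66.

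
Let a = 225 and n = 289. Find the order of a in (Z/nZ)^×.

68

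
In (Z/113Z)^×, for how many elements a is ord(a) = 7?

6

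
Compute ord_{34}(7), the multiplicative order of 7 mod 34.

Since 7 ∈ (Z/34Z)^×, its order divides φ(34) = φ(2)·φ(17) = 1·16 = 16 = 2^4.
Divisors of 16: 1, 2, 4, 8, 16.
Test each divisor d:
7^1 ≡ 7 (mod 34)
7^2 ≡ 15 (mod 34)
7^4 ≡ 21 (mod 34)
7^8 ≡ 33 (mod 34)
7^16 ≡ 1 (mod 34) ✓
So ord_34(7) = 16.

16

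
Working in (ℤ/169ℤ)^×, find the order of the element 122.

52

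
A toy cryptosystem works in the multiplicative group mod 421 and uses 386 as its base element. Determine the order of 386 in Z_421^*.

30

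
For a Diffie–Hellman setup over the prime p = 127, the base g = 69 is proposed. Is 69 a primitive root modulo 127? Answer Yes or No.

φ(127) = 127 − 1 = 126 = 2 · 3^2 · 7.
69 is a primitive root mod 127 iff 69^(φ(127)/q) ≢ 1 for every prime q | φ(127), i.e. q ∈ {2, 3, 7}.
69^63 ≡ 1 (mod 127)  [q = 2: ≡ 1 ✗]
69^42 ≡ 19 (mod 127)  [q = 3: ≢ 1 ✓]
69^18 ≡ 64 (mod 127)  [q = 7: ≢ 1 ✓]
Since 69^63 ≡ 1, the order of 69 divides 63 < 126, so 69 is not a primitive root.

No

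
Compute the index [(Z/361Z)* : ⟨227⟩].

9

ord(227) | φ(361) = φ(19^2) = 19·(19−1) = 342 = 2 · 3^2 · 19.
Divisors of 342: 1, 2, 3, 6, 9, 18, 19, 38, 57, 114, 171, 342.
Test each divisor d:
227^1 ≡ 227 (mod 361)
227^2 ≡ 267 (mod 361)
227^3 ≡ 322 (mod 361)
227^6 ≡ 77 (mod 361)
227^9 ≡ 246 (mod 361)
227^18 ≡ 229 (mod 361)
227^19 ≡ 360 (mod 361)
227^38 ≡ 1 (mod 361) ✓
Thus |⟨227⟩| = ord(227) = 38.
The index is φ(361) / ord(227) = 342 / 38 = 9.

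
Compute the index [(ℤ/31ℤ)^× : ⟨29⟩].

ord(29) | φ(31) = 31 − 1 = 30 = 2 · 3 · 5.
Divisors of 30: 1, 2, 3, 5, 6, 10, 15, 30.
Compute 29^d (mod 31) for the divisors d until we hit 1:
29^1 ≡ 29 (mod 31)
29^2 ≡ 4 (mod 31)
29^3 ≡ 23 (mod 31)
29^5 ≡ 30 (mod 31)
29^6 ≡ 2 (mod 31)
29^10 ≡ 1 (mod 31) ✓
The order of 29 is 10, so the subgroup it generates has 10 elements.
The index is φ(31) / ord(29) = 30 / 10 = 3.

3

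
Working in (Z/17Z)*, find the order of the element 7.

16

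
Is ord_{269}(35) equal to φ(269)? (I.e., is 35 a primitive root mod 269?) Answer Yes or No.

Yes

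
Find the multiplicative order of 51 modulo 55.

The order of 51 must divide φ(55) = φ(5·11) = (5−1)·(11−1) = 4·10 = 40 = 2^3 · 5.
Divisors of 40: 1, 2, 4, 5, 8, 10, 20, 40.
Evaluate successive powers at the divisors of 40:
51^1 ≡ 51 (mod 55)
51^2 ≡ 16 (mod 55)
51^4 ≡ 36 (mod 55)
51^5 ≡ 21 (mod 55)
51^8 ≡ 31 (mod 55)
51^10 ≡ 1 (mod 55) ✓
So ord_55(51) = 10.

10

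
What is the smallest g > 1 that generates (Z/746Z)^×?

5

φ(746) = φ(2)·φ(373) = 1·372 = 372 = 2^2 · 3 · 31.
Test candidates g = 2, 3, … against the prime factors q ∈ {2, 3, 31} of φ(746): g is a generator iff g^(372/q) ≢ 1 for every such q.
g = 2: gcd(2, 746) = 2 > 1, not a unit — skip.
g = 3: 3^186 ≡ 1 — hits 1, so not a primitive root.
g = 4: gcd(4, 746) = 2 > 1, not a unit — skip.
g = 5: 5^186 ≡ 745; 5^124 ≡ 657; 5^12 ≡ 189 — none is 1, so 5 is a primitive root.
Hence the least primitive root of 746 is 5.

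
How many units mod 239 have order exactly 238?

96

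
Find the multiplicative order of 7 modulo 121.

By Lagrange's theorem, ord_121(7) divides φ(121) = φ(11^2) = 11·(11−1) = 110 = 2 · 5 · 11.
Divisors of 110: 1, 2, 5, 10, 11, 22, 55, 110.
Check 7^d mod 121 for each divisor in increasing order:
7^1 ≡ 7
7^2 ≡ 49
7^5 ≡ 109
7^10 ≡ 23
7^11 ≡ 40
7^22 ≡ 27
7^55 ≡ 120
7^110 ≡ 1
The smallest such exponent is 110, so the order of 7 is 110.

110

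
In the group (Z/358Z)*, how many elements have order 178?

88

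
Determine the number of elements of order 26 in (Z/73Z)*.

φ(73) = 73 − 1 = 72 = 2^3 · 3^2.
Since (Z/73Z)^× is cyclic of order 72, the number of elements of order d is φ(d) when d | 72 and 0 otherwise.
26 does not divide 72, so no element of (Z/73Z)^× has order 26.

0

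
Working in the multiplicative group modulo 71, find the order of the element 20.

By Lagrange's theorem, ord_71(20) divides φ(71) = 71 − 1 = 70 = 2 · 5 · 7.
Divisors of 70: 1, 2, 5, 7, 10, 14, 35, 70.
Compute 20^d (mod 71) for the divisors d until we hit 1:
20^1 ≡ 20
20^2 ≡ 45
20^5 ≡ 30
20^7 ≡ 1
So ord_71(20) = 7.

7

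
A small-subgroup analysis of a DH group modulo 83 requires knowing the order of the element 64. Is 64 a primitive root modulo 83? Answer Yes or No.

No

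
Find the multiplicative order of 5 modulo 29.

14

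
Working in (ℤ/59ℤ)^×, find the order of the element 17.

29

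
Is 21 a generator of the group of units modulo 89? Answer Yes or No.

φ(89) = 89 − 1 = 88 = 2^3 · 11.
An element g generates (Z/89Z)^× iff g^(88/q) ≢ 1 (mod 89) for each prime q ∈ {2, 11}.
21^44 ≡ 1 (mod 89)  [q = 2: ≡ 1 ✗]
21^8 ≡ 78 (mod 89)  [q = 11: ≢ 1 ✓]
Since 21^44 ≡ 1, the order of 21 divides 44 < 88, so 21 is not a primitive root.

No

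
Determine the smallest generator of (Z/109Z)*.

6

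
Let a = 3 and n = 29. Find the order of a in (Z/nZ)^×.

28

The order of 3 must divide φ(29) = 29 − 1 = 28 = 2^2 · 7.
Divisors of 28: 1, 2, 4, 7, 14, 28.
Evaluate successive powers at the divisors of 28:
3^1 ≡ 3 (mod 29)
3^2 ≡ 9 (mod 29)
3^4 ≡ 23 (mod 29)
3^7 ≡ 12 (mod 29)
3^14 ≡ 28 (mod 29)
3^28 ≡ 1 (mod 29) ✓
The smallest such exponent is 28, so the order of 3 is 28.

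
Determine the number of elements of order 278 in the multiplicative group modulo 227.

0

φ(227) = 227 − 1 = 226 = 2 · 113.
(Z/227Z)^× is cyclic (|G| = 226); a cyclic group of order m has exactly φ(d) elements of each order d | m, and none otherwise.
Here 226 is not a multiple of 278, so there are no elements of order 278.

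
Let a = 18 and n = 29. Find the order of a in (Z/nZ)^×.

28

By Lagrange's theorem, ord_29(18) divides φ(29) = 29 − 1 = 28 = 2^2 · 7.
Divisors of 28: 1, 2, 4, 7, 14, 28.
Check 18^d mod 29 for each divisor in increasing order:
18^1 ≡ 18 (mod 29)
18^2 ≡ 5 (mod 29)
18^4 ≡ 25 (mod 29)
18^7 ≡ 17 (mod 29)
18^14 ≡ 28 (mod 29)
18^28 ≡ 1 (mod 29) ✓
The smallest such exponent is 28, so the order of 18 is 28.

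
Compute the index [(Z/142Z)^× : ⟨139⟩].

ord(139) | φ(142) = φ(2)·φ(71) = 1·70 = 70 = 2 · 5 · 7.
Divisors of 70: 1, 2, 5, 7, 10, 14, 35, 70.
Evaluate successive powers at the divisors of 70:
139^1 ≡ 139
139^2 ≡ 9
139^5 ≡ 41
139^7 ≡ 85
139^10 ≡ 119
139^14 ≡ 125
139^35 ≡ 141
139^70 ≡ 1
So ord_142(139) = 70, hence |⟨139⟩| = 70.
The index is φ(142) / ord(139) = 70 / 70 = 1.

1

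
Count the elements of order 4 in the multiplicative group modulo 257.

2

φ(257) = 257 − 1 = 256 = 2^8.
In a cyclic group of order 256, there are φ(d) elements of order d for each divisor d of 256, and zero for non-divisors.
4 = 2^2 divides 256, and φ(4) = 2.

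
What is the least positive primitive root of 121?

2

φ(121) = φ(11^2) = 11·(11−1) = 110 = 2 · 5 · 11.
g is a primitive root iff g^(110/q) ≢ 1 (mod 121) for each prime q ∈ {2, 5, 11}.
g = 2: 2^55 ≡ 120; 2^22 ≡ 81; 2^10 ≡ 56 — none is 1, so 2 is a primitive root.
Hence the least primitive root of 121 is 2.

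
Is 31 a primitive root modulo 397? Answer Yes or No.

φ(397) = 397 − 1 = 396 = 2^2 · 3^2 · 11.
An element g generates (Z/397Z)^× iff g^(396/q) ≢ 1 (mod 397) for each prime q ∈ {2, 3, 11}.
31^198 ≡ 1 (mod 397)  [q = 2: ≡ 1 ✗]
31^132 ≡ 1 (mod 397)  [q = 3: ≡ 1 ✗]
31^36 ≡ 16 (mod 397)  [q = 11: ≢ 1 ✓]
Since 31^198 ≡ 1, the order of 31 divides 198 < 396, so 31 is not a primitive root.

No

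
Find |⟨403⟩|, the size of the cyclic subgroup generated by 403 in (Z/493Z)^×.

112

The order of 403 must divide φ(493) = φ(17·29) = (17−1)·(29−1) = 16·28 = 448 = 2^6 · 7.
Divisors of 448: 1, 2, 4, 7, 8, 14, 16, 28, 32, 56, 64, 112, 224, 448.
Compute 403^d (mod 493) for the divisors d until we hit 1:
403^1 ≡ 403 (mod 493)
403^2 ≡ 212 (mod 493)
403^4 ≡ 81 (mod 493)
403^7 ≡ 75 (mod 493)
403^8 ≡ 152 (mod 493)
403^14 ≡ 202 (mod 493)
403^16 ≡ 426 (mod 493)
403^28 ≡ 378 (mod 493)
403^32 ≡ 52 (mod 493)
403^56 ≡ 407 (mod 493)
403^64 ≡ 239 (mod 493)
403^112 ≡ 1 (mod 493) ✓
So ord_493(403) = 112.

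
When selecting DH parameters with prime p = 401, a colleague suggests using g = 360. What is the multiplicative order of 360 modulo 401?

25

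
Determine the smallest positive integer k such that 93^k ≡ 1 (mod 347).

173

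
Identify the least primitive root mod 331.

3

φ(331) = 331 − 1 = 330 = 2 · 3 · 5 · 11.
Test candidates g = 2, 3, … against the prime factors q ∈ {2, 3, 5, 11} of φ(331): g is a generator iff g^(330/q) ≢ 1 for every such q.
g = 2: 2^165 ≡ 330; 2^110 ≡ 299; 2^66 ≡ 64; 2^30 ≡ 1 — hits 1, so not a primitive root.
g = 3: 3^165 ≡ 330; 3^110 ≡ 299; 3^66 ≡ 64; 3^30 ≡ 270 — none is 1, so 3 is a primitive root.
The smallest primitive root modulo 331 is 3.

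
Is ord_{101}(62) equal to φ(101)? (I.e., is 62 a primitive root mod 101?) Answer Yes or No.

No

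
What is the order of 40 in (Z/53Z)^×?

The order of 40 must divide φ(53) = 53 − 1 = 52 = 2^2 · 13.
Divisors of 52: 1, 2, 4, 13, 26, 52.
Test each divisor d:
40^1 ≡ 40
40^2 ≡ 10
40^4 ≡ 47
40^13 ≡ 52
40^26 ≡ 1
Therefore the multiplicative order of 40 modulo 53 is 26.

26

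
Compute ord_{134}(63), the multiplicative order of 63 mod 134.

66

ord(63) | φ(134) = φ(2)·φ(67) = 1·66 = 66 = 2 · 3 · 11.
Divisors of 66: 1, 2, 3, 6, 11, 22, 33, 66.
Compute 63^d (mod 134) for the divisors d until we hit 1:
63^1 ≡ 63 (mod 134)
63^2 ≡ 83 (mod 134)
63^3 ≡ 3 (mod 134)
63^6 ≡ 9 (mod 134)
63^11 ≡ 97 (mod 134)
63^22 ≡ 29 (mod 134)
63^33 ≡ 133 (mod 134)
63^66 ≡ 1 (mod 134) ✓
Therefore the multiplicative order of 63 modulo 134 is 66.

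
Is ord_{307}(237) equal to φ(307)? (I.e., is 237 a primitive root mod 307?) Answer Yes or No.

No

φ(307) = 307 − 1 = 306 = 2 · 3^2 · 17.
Test 237^(306/q) mod 307 for each prime factor q of 306:
237^153 ≡ 306 (mod 307)  [q = 2: ≢ 1 ✓]
237^102 ≡ 1 (mod 307)  [q = 3: ≡ 1 ✗]
237^18 ≡ 269 (mod 307)  [q = 17: ≢ 1 ✓]
237^102 ≡ 1 shows ord(237) | 102, strictly less than φ(307); not a primitive root.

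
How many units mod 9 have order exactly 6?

2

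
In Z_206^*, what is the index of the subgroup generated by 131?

2

ord(131) | φ(206) = φ(2)·φ(103) = 1·102 = 102 = 2 · 3 · 17.
Divisors of 102: 1, 2, 3, 6, 17, 34, 51, 102.
Check 131^d mod 206 for each divisor in increasing order:
131^1 ≡ 131
131^2 ≡ 63
131^3 ≡ 13
131^6 ≡ 169
131^17 ≡ 159
131^34 ≡ 149
131^51 ≡ 1
Thus |⟨131⟩| = ord(131) = 51.
The index is φ(206) / ord(131) = 102 / 51 = 2.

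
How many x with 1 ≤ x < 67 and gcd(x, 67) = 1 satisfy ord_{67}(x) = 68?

0

φ(67) = 67 − 1 = 66 = 2 · 3 · 11.
In a cyclic group of order 66, there are φ(d) elements of order d for each divisor d of 66, and zero for non-divisors.
68 does not divide 66, so no element of (Z/67Z)^× has order 68.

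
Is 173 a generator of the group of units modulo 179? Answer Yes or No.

No

φ(179) = 179 − 1 = 178 = 2 · 89.
173 is a primitive root mod 179 iff 173^(φ(179)/q) ≢ 1 for every prime q | φ(179), i.e. q ∈ {2, 89}.
173^89 ≡ 1 (mod 179)  [q = 2: ≡ 1 ✗]
173^2 ≡ 36 (mod 179)  [q = 89: ≢ 1 ✓]
173^89 ≡ 1 shows ord(173) | 89, strictly less than φ(179); not a primitive root.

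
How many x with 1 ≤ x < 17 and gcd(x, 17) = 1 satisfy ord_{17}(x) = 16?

φ(17) = 17 − 1 = 16 = 2^4.
Since (Z/17Z)^× is cyclic of order 16, the number of elements of order d is φ(d) when d | 16 and 0 otherwise.
16 = 2^4 divides 16, and φ(16) = 8.

8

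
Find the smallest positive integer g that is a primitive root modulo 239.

7

φ(239) = 239 − 1 = 238 = 2 · 7 · 17.
Test candidates g = 2, 3, … against the prime factors q ∈ {2, 7, 17} of φ(239): g is a generator iff g^(238/q) ≢ 1 for every such q.
g = 2: 2^119 ≡ 1 — hits 1, so not a primitive root.
g = 3: 3^119 ≡ 1 — hits 1, so not a primitive root.
g = 4: 4^119 ≡ 1 — hits 1, so not a primitive root.
g = 5: 5^119 ≡ 1 — hits 1, so not a primitive root.
g = 6: 6^119 ≡ 1 — hits 1, so not a primitive root.
g = 7: 7^119 ≡ 238; 7^34 ≡ 24; 7^14 ≡ 211 — none is 1, so 7 is a primitive root.
The smallest primitive root modulo 239 is 7.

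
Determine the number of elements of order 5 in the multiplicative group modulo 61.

4

φ(61) = 61 − 1 = 60 = 2^2 · 3 · 5.
(Z/61Z)^× is cyclic (|G| = 60); a cyclic group of order m has exactly φ(d) elements of each order d | m, and none otherwise.
5 | 60, and φ(5) = 5 − 1 = 4.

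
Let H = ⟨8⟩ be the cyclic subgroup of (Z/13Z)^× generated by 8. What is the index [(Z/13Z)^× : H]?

3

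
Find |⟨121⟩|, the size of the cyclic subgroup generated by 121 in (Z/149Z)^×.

74

Since 121 ∈ (Z/149Z)^×, its order divides φ(149) = 149 − 1 = 148 = 2^2 · 37.
Divisors of 148: 1, 2, 4, 37, 74, 148.
Test each divisor d:
121^1 ≡ 121
121^2 ≡ 39
121^4 ≡ 31
121^37 ≡ 148
121^74 ≡ 1
So ord_149(121) = 74.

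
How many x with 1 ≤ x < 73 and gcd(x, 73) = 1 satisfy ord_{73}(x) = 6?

2

φ(73) = 73 − 1 = 72 = 2^3 · 3^2.
(Z/73Z)^× is cyclic (|G| = 72); a cyclic group of order m has exactly φ(d) elements of each order d | m, and none otherwise.
6 = 2 · 3 divides 72, and φ(6) = 2.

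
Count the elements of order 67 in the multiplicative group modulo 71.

φ(71) = 71 − 1 = 70 = 2 · 5 · 7.
(Z/71Z)^× is cyclic (|G| = 70); a cyclic group of order m has exactly φ(d) elements of each order d | m, and none otherwise.
67 does not divide 70, so no element of (Z/71Z)^× has order 67.

0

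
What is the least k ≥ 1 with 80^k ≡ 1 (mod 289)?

272

Since 80 ∈ (Z/289Z)^×, its order divides φ(289) = φ(17^2) = 17·(17−1) = 272 = 2^4 · 17.
Divisors of 272: 1, 2, 4, 8, 16, 17, 34, 68, 136, 272.
Check 80^d mod 289 for each divisor in increasing order:
80^1 ≡ 80 (mod 289)
80^2 ≡ 42 (mod 289)
80^4 ≡ 30 (mod 289)
80^8 ≡ 33 (mod 289)
80^16 ≡ 222 (mod 289)
80^17 ≡ 131 (mod 289)
80^34 ≡ 110 (mod 289)
80^68 ≡ 251 (mod 289)
80^136 ≡ 288 (mod 289)
80^272 ≡ 1 (mod 289) ✓
The smallest such exponent is 272, so the order of 80 is 272.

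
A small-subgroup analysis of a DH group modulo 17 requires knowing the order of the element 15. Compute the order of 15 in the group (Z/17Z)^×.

8

By Lagrange's theorem, ord_17(15) divides φ(17) = 17 − 1 = 16 = 2^4.
Divisors of 16: 1, 2, 4, 8, 16.
Check 15^d mod 17 for each divisor in increasing order:
15^1 ≡ 15
15^2 ≡ 4
15^4 ≡ 16
15^8 ≡ 1
Therefore the multiplicative order of 15 modulo 17 is 8.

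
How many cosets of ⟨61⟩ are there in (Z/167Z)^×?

2

By Lagrange's theorem, ord_167(61) divides φ(167) = 167 − 1 = 166 = 2 · 83.
Divisors of 166: 1, 2, 83, 166.
Evaluate successive powers at the divisors of 166:
61^1 ≡ 61 (mod 167)
61^2 ≡ 47 (mod 167)
61^83 ≡ 1 (mod 167) ✓
So ord_167(61) = 83, hence |⟨61⟩| = 83.
Index = |(Z/167Z)^×| / |⟨61⟩| = 166 / 83 = 2.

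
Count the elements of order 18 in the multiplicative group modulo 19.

φ(19) = 19 − 1 = 18 = 2 · 3^2.
In a cyclic group of order 18, there are φ(d) elements of order d for each divisor d of 18, and zero for non-divisors.
18 = 2 · 3^2 divides 18, and φ(18) = 6.

6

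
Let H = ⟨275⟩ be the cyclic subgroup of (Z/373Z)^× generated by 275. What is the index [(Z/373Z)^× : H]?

By Lagrange's theorem, ord_373(275) divides φ(373) = 373 − 1 = 372 = 2^2 · 3 · 31.
Divisors of 372: 1, 2, 3, 4, 6, 12, 31, 62, 93, 124, 186, 372.
Test each divisor d:
275^1 ≡ 275 (mod 373)
275^2 ≡ 279 (mod 373)
275^3 ≡ 260 (mod 373)
275^4 ≡ 257 (mod 373)
275^6 ≡ 87 (mod 373)
275^12 ≡ 109 (mod 373)
275^31 ≡ 69 (mod 373)
275^62 ≡ 285 (mod 373)
275^93 ≡ 269 (mod 373)
275^124 ≡ 284 (mod 373)
275^186 ≡ 372 (mod 373)
275^372 ≡ 1 (mod 373) ✓
So ord_373(275) = 372, hence |⟨275⟩| = 372.
[(Z/373Z)^× : ⟨275⟩] = 372/372 = 1.

1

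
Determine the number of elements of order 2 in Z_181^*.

1

φ(181) = 181 − 1 = 180 = 2^2 · 3^2 · 5.
Since (Z/181Z)^× is cyclic of order 180, the number of elements of order d is φ(d) when d | 180 and 0 otherwise.
2 | 180, and φ(2) = 2 − 1 = 1.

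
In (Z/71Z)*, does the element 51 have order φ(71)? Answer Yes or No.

No

φ(71) = 71 − 1 = 70 = 2 · 5 · 7.
An element g generates (Z/71Z)^× iff g^(70/q) ≢ 1 (mod 71) for each prime q ∈ {2, 5, 7}.
51^35 ≡ 70 (mod 71)  [q = 2: ≢ 1 ✓]
51^14 ≡ 1 (mod 71)  [q = 5: ≡ 1 ✗]
51^10 ≡ 48 (mod 71)  [q = 7: ≢ 1 ✓]
Since 51^14 ≡ 1, the order of 51 divides 14 < 70, so 51 is not a primitive root.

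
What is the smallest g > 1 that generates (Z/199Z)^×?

φ(199) = 199 − 1 = 198 = 2 · 3^2 · 11.
g is a primitive root iff g^(198/q) ≢ 1 (mod 199) for each prime q ∈ {2, 3, 11}.
g = 2: 2^99 ≡ 1 — hits 1, so not a primitive root.
g = 3: 3^99 ≡ 198; 3^66 ≡ 106; 3^18 ≡ 125 — none is 1, so 3 is a primitive root.
So 3 is the smallest generator of (Z/199Z)^×.

3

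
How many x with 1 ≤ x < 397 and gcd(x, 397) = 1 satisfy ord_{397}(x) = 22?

10

φ(397) = 397 − 1 = 396 = 2^2 · 3^2 · 11.
In a cyclic group of order 396, there are φ(d) elements of order d for each divisor d of 396, and zero for non-divisors.
22 = 2 · 11 divides 396, and φ(22) = 10.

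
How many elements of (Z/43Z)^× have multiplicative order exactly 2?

φ(43) = 43 − 1 = 42 = 2 · 3 · 7.
In a cyclic group of order 42, there are φ(d) elements of order d for each divisor d of 42, and zero for non-divisors.
2 | 42, and φ(2) = 2 − 1 = 1.

1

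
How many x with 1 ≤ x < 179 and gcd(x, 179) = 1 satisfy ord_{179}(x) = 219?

φ(179) = 179 − 1 = 178 = 2 · 89.
In a cyclic group of order 178, there are φ(d) elements of order d for each divisor d of 178, and zero for non-divisors.
Here 178 is not a multiple of 219, so there are no elements of order 219.

0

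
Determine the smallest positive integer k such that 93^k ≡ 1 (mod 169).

By Lagrange's theorem, ord_169(93) divides φ(169) = φ(13^2) = 13·(13−1) = 156 = 2^2 · 3 · 13.
Divisors of 156: 1, 2, 3, 4, 6, 12, 13, 26, 39, 52, 78, 156.
Test each divisor d:
93^1 ≡ 93 (mod 169)
93^2 ≡ 30 (mod 169)
93^3 ≡ 86 (mod 169)
93^4 ≡ 55 (mod 169)
93^6 ≡ 129 (mod 169)
93^12 ≡ 79 (mod 169)
93^13 ≡ 80 (mod 169)
93^26 ≡ 147 (mod 169)
93^39 ≡ 99 (mod 169)
93^52 ≡ 146 (mod 169)
93^78 ≡ 168 (mod 169)
93^156 ≡ 1 (mod 169) ✓
So ord_169(93) = 156.

156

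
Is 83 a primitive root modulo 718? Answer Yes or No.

Yes

φ(718) = φ(2)·φ(359) = 1·358 = 358 = 2 · 179.
An element g generates (Z/718Z)^× iff g^(358/q) ≢ 1 (mod 718) for each prime q ∈ {2, 179}.
83^179 ≡ 717 (mod 718)  [q = 2: ≢ 1 ✓]
83^2 ≡ 427 (mod 718)  [q = 179: ≢ 1 ✓]
All checks pass, so 83 has order 358 and is a primitive root modulo 718.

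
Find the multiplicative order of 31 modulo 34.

By Lagrange's theorem, ord_34(31) divides φ(34) = φ(2)·φ(17) = 1·16 = 16 = 2^4.
Divisors of 16: 1, 2, 4, 8, 16.
Evaluate successive powers at the divisors of 16:
31^1 ≡ 31 (mod 34)
31^2 ≡ 9 (mod 34)
31^4 ≡ 13 (mod 34)
31^8 ≡ 33 (mod 34)
31^16 ≡ 1 (mod 34) ✓
Hence ord(31) = 16.

16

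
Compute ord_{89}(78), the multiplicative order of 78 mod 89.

11

Since 78 ∈ (Z/89Z)^×, its order divides φ(89) = 89 − 1 = 88 = 2^3 · 11.
Divisors of 88: 1, 2, 4, 8, 11, 22, 44, 88.
Check 78^d mod 89 for each divisor in increasing order:
78^1 ≡ 78 (mod 89)
78^2 ≡ 32 (mod 89)
78^4 ≡ 45 (mod 89)
78^8 ≡ 67 (mod 89)
78^11 ≡ 1 (mod 89) ✓
So ord_89(78) = 11.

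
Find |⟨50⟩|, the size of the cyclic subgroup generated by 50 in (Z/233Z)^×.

116

The order of 50 must divide φ(233) = 233 − 1 = 232 = 2^3 · 29.
Divisors of 232: 1, 2, 4, 8, 29, 58, 116, 232.
Test each divisor d:
50^1 ≡ 50 (mod 233)
50^2 ≡ 170 (mod 233)
50^4 ≡ 8 (mod 233)
50^8 ≡ 64 (mod 233)
50^29 ≡ 144 (mod 233)
50^58 ≡ 232 (mod 233)
50^116 ≡ 1 (mod 233) ✓
The smallest such exponent is 116, so the order of 50 is 116.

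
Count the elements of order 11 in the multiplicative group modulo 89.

10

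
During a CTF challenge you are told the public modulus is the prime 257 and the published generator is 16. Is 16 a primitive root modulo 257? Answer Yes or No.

No

φ(257) = 257 − 1 = 256 = 2^8.
It suffices to check that the order of 16 is not a proper divisor of 256: compute 16^(256/q) for q ∈ {2}.
16^128 ≡ 1 (mod 257)  [q = 2: ≡ 1 ✗]
Since 16^128 ≡ 1, the order of 16 divides 128 < 256, so 16 is not a primitive root.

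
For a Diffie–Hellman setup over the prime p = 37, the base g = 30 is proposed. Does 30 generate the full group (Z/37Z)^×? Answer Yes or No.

φ(37) = 37 − 1 = 36 = 2^2 · 3^2.
It suffices to check that the order of 30 is not a proper divisor of 36: compute 30^(36/q) for q ∈ {2, 3}.
30^18 ≡ 1 (mod 37)  [q = 2: ≡ 1 ✗]
30^12 ≡ 10 (mod 37)  [q = 3: ≢ 1 ✓]
30^18 ≡ 1 shows ord(30) | 18, strictly less than φ(37); not a primitive root.

No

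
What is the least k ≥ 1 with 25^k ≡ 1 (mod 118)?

Since 25 ∈ (Z/118Z)^×, its order divides φ(118) = φ(2)·φ(59) = 1·58 = 58 = 2 · 29.
Divisors of 58: 1, 2, 29, 58.
Check 25^d mod 118 for each divisor in increasing order:
25^1 ≡ 25
25^2 ≡ 35
25^29 ≡ 1
So ord_118(25) = 29.

29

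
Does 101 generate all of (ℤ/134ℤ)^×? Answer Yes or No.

Yes

φ(134) = φ(2)·φ(67) = 1·66 = 66 = 2 · 3 · 11.
An element g generates (Z/134Z)^× iff g^(66/q) ≢ 1 (mod 134) for each prime q ∈ {2, 3, 11}.
101^33 ≡ 133 (mod 134)  [q = 2: ≢ 1 ✓]
101^22 ≡ 29 (mod 134)  [q = 3: ≢ 1 ✓]
101^6 ≡ 89 (mod 134)  [q = 11: ≢ 1 ✓]
All checks pass, so 101 has order 66 and is a primitive root modulo 134.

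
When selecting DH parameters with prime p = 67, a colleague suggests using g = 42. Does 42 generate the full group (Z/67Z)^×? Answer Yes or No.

No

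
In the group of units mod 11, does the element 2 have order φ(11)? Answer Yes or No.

φ(11) = 11 − 1 = 10 = 2 · 5.
An element g generates (Z/11Z)^× iff g^(10/q) ≢ 1 (mod 11) for each prime q ∈ {2, 5}.
2^5 ≡ 10 (mod 11)  [q = 2: ≢ 1 ✓]
2^2 ≡ 4 (mod 11)  [q = 5: ≢ 1 ✓]
None equal 1, so ord_11(2) = 10: 2 is a primitive root.

Yes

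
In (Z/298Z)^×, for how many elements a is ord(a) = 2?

1

φ(298) = φ(2)·φ(149) = 1·148 = 148 = 2^2 · 37.
(Z/298Z)^× is cyclic (|G| = 148); a cyclic group of order m has exactly φ(d) elements of each order d | m, and none otherwise.
2 | 148, and φ(2) = 2 − 1 = 1.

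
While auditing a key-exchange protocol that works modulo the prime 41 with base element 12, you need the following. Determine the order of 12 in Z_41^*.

By Lagrange's theorem, ord_41(12) divides φ(41) = 41 − 1 = 40 = 2^3 · 5.
Divisors of 40: 1, 2, 4, 5, 8, 10, 20, 40.
Compute 12^d (mod 41) for the divisors d until we hit 1:
12^1 ≡ 12
12^2 ≡ 21
12^4 ≡ 31
12^5 ≡ 3
12^8 ≡ 18
12^10 ≡ 9
12^20 ≡ 40
12^40 ≡ 1
Hence ord(12) = 40.

40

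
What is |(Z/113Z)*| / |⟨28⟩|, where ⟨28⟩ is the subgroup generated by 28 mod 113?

16

The order of 28 must divide φ(113) = 113 − 1 = 112 = 2^4 · 7.
Divisors of 112: 1, 2, 4, 7, 8, 14, 16, 28, 56, 112.
Test each divisor d:
28^1 ≡ 28 (mod 113)
28^2 ≡ 106 (mod 113)
28^4 ≡ 49 (mod 113)
28^7 ≡ 1 (mod 113) ✓
The order of 28 is 7, so the subgroup it generates has 7 elements.
Index = |(Z/113Z)^×| / |⟨28⟩| = 112 / 7 = 16.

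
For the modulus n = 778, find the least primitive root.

φ(778) = φ(2)·φ(389) = 1·388 = 388 = 2^2 · 97.
g is a primitive root iff g^(388/q) ≢ 1 (mod 778) for each prime q ∈ {2, 97}.
g = 2: gcd(2, 778) = 2 > 1, not a unit — skip.
g = 3: 3^194 ≡ 777; 3^4 ≡ 81 — none is 1, so 3 is a primitive root.
So 3 is the smallest generator of (Z/778Z)^×.

3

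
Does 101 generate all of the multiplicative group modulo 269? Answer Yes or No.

φ(269) = 269 − 1 = 268 = 2^2 · 67.
101 is a primitive root mod 269 iff 101^(φ(269)/q) ≢ 1 for every prime q | φ(269), i.e. q ∈ {2, 67}.
101^134 ≡ 268 (mod 269)  [q = 2: ≢ 1 ✓]
101^4 ≡ 172 (mod 269)  [q = 67: ≢ 1 ✓]
All checks pass, so 101 has order 268 and is a primitive root modulo 269.

Yes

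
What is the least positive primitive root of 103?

5

φ(103) = 103 − 1 = 102 = 2 · 3 · 17.
g is a primitive root iff g^(102/q) ≢ 1 (mod 103) for each prime q ∈ {2, 3, 17}.
g = 2: 2^51 ≡ 1 — hits 1, so not a primitive root.
g = 3: 3^51 ≡ 102; 3^34 ≡ 1 — hits 1, so not a primitive root.
g = 4: 4^51 ≡ 1 — hits 1, so not a primitive root.
g = 5: 5^51 ≡ 102; 5^34 ≡ 56; 5^6 ≡ 72 — none is 1, so 5 is a primitive root.
Hence the least primitive root of 103 is 5.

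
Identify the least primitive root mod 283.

3

φ(283) = 283 − 1 = 282 = 2 · 3 · 47.
Test candidates g = 2, 3, … against the prime factors q ∈ {2, 3, 47} of φ(283): g is a generator iff g^(282/q) ≢ 1 for every such q.
g = 2: 2^141 ≡ 282; 2^94 ≡ 1 — hits 1, so not a primitive root.
g = 3: 3^141 ≡ 282; 3^94 ≡ 238; 3^6 ≡ 163 — none is 1, so 3 is a primitive root.
Hence the least primitive root of 283 is 3.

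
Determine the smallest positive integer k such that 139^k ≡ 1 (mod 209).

90

Since 139 ∈ (Z/209Z)^×, its order divides φ(209) = φ(11·19) = (11−1)·(19−1) = 10·18 = 180 = 2^2 · 3^2 · 5.
Divisors of 180: 1, 2, 3, 4, 5, 6, 9, 10, 12, 15, 18, 20, 30, 36, 45, 60, 90, 180.
Test each divisor d:
139^1 ≡ 139
139^2 ≡ 93
139^3 ≡ 178
139^4 ≡ 80
139^5 ≡ 43
139^6 ≡ 125
139^9 ≡ 96
139^10 ≡ 177
139^12 ≡ 159
139^15 ≡ 87
139^18 ≡ 20
139^20 ≡ 188
139^30 ≡ 45
139^36 ≡ 191
139^45 ≡ 153
139^60 ≡ 144
139^90 ≡ 1
So ord_209(139) = 90.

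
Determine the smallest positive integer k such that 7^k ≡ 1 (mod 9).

Since 7 ∈ (Z/9Z)^×, its order divides φ(9) = φ(3^2) = 3·(3−1) = 6 = 2 · 3.
Divisors of 6: 1, 2, 3, 6.
Compute 7^d (mod 9) for the divisors d until we hit 1:
7^1 ≡ 7 (mod 9)
7^2 ≡ 4 (mod 9)
7^3 ≡ 1 (mod 9) ✓
Therefore the multiplicative order of 7 modulo 9 is 3.

3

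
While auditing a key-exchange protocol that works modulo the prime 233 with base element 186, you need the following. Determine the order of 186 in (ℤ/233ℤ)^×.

By Lagrange's theorem, ord_233(186) divides φ(233) = 233 − 1 = 232 = 2^3 · 29.
Divisors of 232: 1, 2, 4, 8, 29, 58, 116, 232.
Check 186^d mod 233 for each divisor in increasing order:
186^1 ≡ 186 (mod 233)
186^2 ≡ 112 (mod 233)
186^4 ≡ 195 (mod 233)
186^8 ≡ 46 (mod 233)
186^29 ≡ 97 (mod 233)
186^58 ≡ 89 (mod 233)
186^116 ≡ 232 (mod 233)
186^232 ≡ 1 (mod 233) ✓
So ord_233(186) = 232.

232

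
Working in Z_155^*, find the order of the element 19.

30

ord(19) | φ(155) = φ(5·31) = (5−1)·(31−1) = 4·30 = 120 = 2^3 · 3 · 5.
Divisors of 120: 1, 2, 3, 4, 5, 6, 8, 10, 12, 15, 20, 24, 30, 40, 60, 120.
Compute 19^d (mod 155) for the divisors d until we hit 1:
19^1 ≡ 19 (mod 155)
19^2 ≡ 51 (mod 155)
19^3 ≡ 39 (mod 155)
19^4 ≡ 121 (mod 155)
19^5 ≡ 129 (mod 155)
19^6 ≡ 126 (mod 155)
19^8 ≡ 71 (mod 155)
19^10 ≡ 56 (mod 155)
19^12 ≡ 66 (mod 155)
19^15 ≡ 94 (mod 155)
19^20 ≡ 36 (mod 155)
19^24 ≡ 16 (mod 155)
19^30 ≡ 1 (mod 155) ✓
Hence ord(19) = 30.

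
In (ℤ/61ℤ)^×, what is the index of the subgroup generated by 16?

The order of 16 must divide φ(61) = 61 − 1 = 60 = 2^2 · 3 · 5.
Divisors of 60: 1, 2, 3, 4, 5, 6, 10, 12, 15, 20, 30, 60.
Compute 16^d (mod 61) for the divisors d until we hit 1:
16^1 ≡ 16 (mod 61)
16^2 ≡ 12 (mod 61)
16^3 ≡ 9 (mod 61)
16^4 ≡ 22 (mod 61)
16^5 ≡ 47 (mod 61)
16^6 ≡ 20 (mod 61)
16^10 ≡ 13 (mod 61)
16^12 ≡ 34 (mod 61)
16^15 ≡ 1 (mod 61) ✓
The order of 16 is 15, so the subgroup it generates has 15 elements.
[(Z/61Z)^× : ⟨16⟩] = 60/15 = 4.

4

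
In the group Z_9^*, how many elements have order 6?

2

φ(9) = φ(3^2) = 3·(3−1) = 6 = 2 · 3.
Since (Z/9Z)^× is cyclic of order 6, the number of elements of order d is φ(d) when d | 6 and 0 otherwise.
6 = 2 · 3 divides 6, and φ(6) = 2.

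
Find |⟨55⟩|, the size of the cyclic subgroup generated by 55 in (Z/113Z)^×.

112

Since 55 ∈ (Z/113Z)^×, its order divides φ(113) = 113 − 1 = 112 = 2^4 · 7.
Divisors of 112: 1, 2, 4, 7, 8, 14, 16, 28, 56, 112.
Evaluate successive powers at the divisors of 112:
55^1 ≡ 55
55^2 ≡ 87
55^4 ≡ 111
55^7 ≡ 35
55^8 ≡ 4
55^14 ≡ 95
55^16 ≡ 16
55^28 ≡ 98
55^56 ≡ 112
55^112 ≡ 1
The smallest such exponent is 112, so the order of 55 is 112.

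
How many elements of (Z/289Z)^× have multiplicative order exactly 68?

32

φ(289) = φ(17^2) = 17·(17−1) = 272 = 2^4 · 17.
(Z/289Z)^× is cyclic (|G| = 272); a cyclic group of order m has exactly φ(d) elements of each order d | m, and none otherwise.
68 = 2^2 · 17 divides 272, and φ(68) = 32.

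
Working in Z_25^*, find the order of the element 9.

10

The order of 9 must divide φ(25) = φ(5^2) = 5·(5−1) = 20 = 2^2 · 5.
Divisors of 20: 1, 2, 4, 5, 10, 20.
Check 9^d mod 25 for each divisor in increasing order:
9^1 ≡ 9
9^2 ≡ 6
9^4 ≡ 11
9^5 ≡ 24
9^10 ≡ 1
Therefore the multiplicative order of 9 modulo 25 is 10.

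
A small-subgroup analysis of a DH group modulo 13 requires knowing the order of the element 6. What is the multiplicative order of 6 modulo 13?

By Lagrange's theorem, ord_13(6) divides φ(13) = 13 − 1 = 12 = 2^2 · 3.
Divisors of 12: 1, 2, 3, 4, 6, 12.
Compute 6^d (mod 13) for the divisors d until we hit 1:
6^1 ≡ 6 (mod 13)
6^2 ≡ 10 (mod 13)
6^3 ≡ 8 (mod 13)
6^4 ≡ 9 (mod 13)
6^6 ≡ 12 (mod 13)
6^12 ≡ 1 (mod 13) ✓
The smallest such exponent is 12, so the order of 6 is 12.

12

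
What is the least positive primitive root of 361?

φ(361) = φ(19^2) = 19·(19−1) = 342 = 2 · 3^2 · 19.
Test candidates g = 2, 3, … against the prime factors q ∈ {2, 3, 19} of φ(361): g is a generator iff g^(342/q) ≢ 1 for every such q.
g = 2: 2^171 ≡ 360; 2^114 ≡ 292; 2^18 ≡ 58 — none is 1, so 2 is a primitive root.
So 2 is the smallest generator of (Z/361Z)^×.

2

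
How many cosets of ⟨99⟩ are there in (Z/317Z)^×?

ord(99) | φ(317) = 317 − 1 = 316 = 2^2 · 79.
Divisors of 316: 1, 2, 4, 79, 158, 316.
Test each divisor d:
99^1 ≡ 99
99^2 ≡ 291
99^4 ≡ 42
99^79 ≡ 316
99^158 ≡ 1
The order of 99 is 158, so the subgroup it generates has 158 elements.
Index = |(Z/317Z)^×| / |⟨99⟩| = 316 / 158 = 2.

2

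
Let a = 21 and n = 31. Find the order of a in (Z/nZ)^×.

30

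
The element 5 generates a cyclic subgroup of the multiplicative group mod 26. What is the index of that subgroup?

3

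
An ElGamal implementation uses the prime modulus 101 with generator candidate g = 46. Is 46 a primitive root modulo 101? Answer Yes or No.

Yes

φ(101) = 101 − 1 = 100 = 2^2 · 5^2.
46 is a primitive root mod 101 iff 46^(φ(101)/q) ≢ 1 for every prime q | φ(101), i.e. q ∈ {2, 5}.
46^50 ≡ 100 (mod 101)  [q = 2: ≢ 1 ✓]
46^20 ≡ 36 (mod 101)  [q = 5: ≢ 1 ✓]
None equal 1, so ord_101(46) = 100: 46 is a primitive root.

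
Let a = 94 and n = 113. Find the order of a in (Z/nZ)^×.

112

By Lagrange's theorem, ord_113(94) divides φ(113) = 113 − 1 = 112 = 2^4 · 7.
Divisors of 112: 1, 2, 4, 7, 8, 14, 16, 28, 56, 112.
Test each divisor d:
94^1 ≡ 94 (mod 113)
94^2 ≡ 22 (mod 113)
94^4 ≡ 32 (mod 113)
94^7 ≡ 71 (mod 113)
94^8 ≡ 7 (mod 113)
94^14 ≡ 69 (mod 113)
94^16 ≡ 49 (mod 113)
94^28 ≡ 15 (mod 113)
94^56 ≡ 112 (mod 113)
94^112 ≡ 1 (mod 113) ✓
The smallest such exponent is 112, so the order of 94 is 112.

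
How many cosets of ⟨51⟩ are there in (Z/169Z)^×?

The order of 51 must divide φ(169) = φ(13^2) = 13·(13−1) = 156 = 2^2 · 3 · 13.
Divisors of 156: 1, 2, 3, 4, 6, 12, 13, 26, 39, 52, 78, 156.
Evaluate successive powers at the divisors of 156:
51^1 ≡ 51
51^2 ≡ 66
51^3 ≡ 155
51^4 ≡ 131
51^6 ≡ 27
51^12 ≡ 53
51^13 ≡ 168
51^26 ≡ 1
Thus |⟨51⟩| = ord(51) = 26.
Index = |(Z/169Z)^×| / |⟨51⟩| = 156 / 26 = 6.

6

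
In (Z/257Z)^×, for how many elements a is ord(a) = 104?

0

φ(257) = 257 − 1 = 256 = 2^8.
In a cyclic group of order 256, there are φ(d) elements of order d for each divisor d of 256, and zero for non-divisors.
Here 256 is not a multiple of 104, so there are no elements of order 104.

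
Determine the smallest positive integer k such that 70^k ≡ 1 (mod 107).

106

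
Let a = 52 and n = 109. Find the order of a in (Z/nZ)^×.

108

By Lagrange's theorem, ord_109(52) divides φ(109) = 109 − 1 = 108 = 2^2 · 3^3.
Divisors of 108: 1, 2, 3, 4, 6, 9, 12, 18, 27, 36, 54, 108.
Check 52^d mod 109 for each divisor in increasing order:
52^1 ≡ 52
52^2 ≡ 88
52^3 ≡ 107
52^4 ≡ 5
52^6 ≡ 4
52^9 ≡ 101
52^12 ≡ 16
52^18 ≡ 64
52^27 ≡ 33
52^36 ≡ 63
52^54 ≡ 108
52^108 ≡ 1
So ord_109(52) = 108.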